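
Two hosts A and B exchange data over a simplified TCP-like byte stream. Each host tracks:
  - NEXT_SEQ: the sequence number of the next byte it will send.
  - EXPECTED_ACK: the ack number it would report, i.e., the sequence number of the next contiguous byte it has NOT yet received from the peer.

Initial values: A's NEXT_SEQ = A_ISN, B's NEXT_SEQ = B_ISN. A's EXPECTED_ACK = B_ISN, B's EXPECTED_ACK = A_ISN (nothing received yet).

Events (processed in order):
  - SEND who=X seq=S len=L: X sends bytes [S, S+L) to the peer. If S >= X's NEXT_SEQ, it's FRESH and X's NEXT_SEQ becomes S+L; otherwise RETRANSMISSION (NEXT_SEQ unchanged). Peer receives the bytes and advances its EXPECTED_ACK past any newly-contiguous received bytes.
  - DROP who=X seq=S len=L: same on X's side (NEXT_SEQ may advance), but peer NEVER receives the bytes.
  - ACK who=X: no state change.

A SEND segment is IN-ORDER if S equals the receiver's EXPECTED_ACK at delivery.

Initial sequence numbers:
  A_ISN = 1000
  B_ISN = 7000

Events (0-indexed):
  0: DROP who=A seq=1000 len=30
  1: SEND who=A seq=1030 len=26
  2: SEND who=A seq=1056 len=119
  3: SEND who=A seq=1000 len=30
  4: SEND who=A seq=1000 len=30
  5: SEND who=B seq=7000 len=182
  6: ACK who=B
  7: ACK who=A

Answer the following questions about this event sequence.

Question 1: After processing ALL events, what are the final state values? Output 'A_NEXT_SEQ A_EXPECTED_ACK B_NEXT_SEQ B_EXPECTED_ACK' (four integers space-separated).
After event 0: A_seq=1030 A_ack=7000 B_seq=7000 B_ack=1000
After event 1: A_seq=1056 A_ack=7000 B_seq=7000 B_ack=1000
After event 2: A_seq=1175 A_ack=7000 B_seq=7000 B_ack=1000
After event 3: A_seq=1175 A_ack=7000 B_seq=7000 B_ack=1175
After event 4: A_seq=1175 A_ack=7000 B_seq=7000 B_ack=1175
After event 5: A_seq=1175 A_ack=7182 B_seq=7182 B_ack=1175
After event 6: A_seq=1175 A_ack=7182 B_seq=7182 B_ack=1175
After event 7: A_seq=1175 A_ack=7182 B_seq=7182 B_ack=1175

Answer: 1175 7182 7182 1175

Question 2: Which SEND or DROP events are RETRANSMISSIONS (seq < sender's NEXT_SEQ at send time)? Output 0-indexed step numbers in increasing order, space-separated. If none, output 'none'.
Step 0: DROP seq=1000 -> fresh
Step 1: SEND seq=1030 -> fresh
Step 2: SEND seq=1056 -> fresh
Step 3: SEND seq=1000 -> retransmit
Step 4: SEND seq=1000 -> retransmit
Step 5: SEND seq=7000 -> fresh

Answer: 3 4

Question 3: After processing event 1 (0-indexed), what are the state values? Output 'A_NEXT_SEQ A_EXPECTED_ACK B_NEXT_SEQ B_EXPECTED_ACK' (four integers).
After event 0: A_seq=1030 A_ack=7000 B_seq=7000 B_ack=1000
After event 1: A_seq=1056 A_ack=7000 B_seq=7000 B_ack=1000

1056 7000 7000 1000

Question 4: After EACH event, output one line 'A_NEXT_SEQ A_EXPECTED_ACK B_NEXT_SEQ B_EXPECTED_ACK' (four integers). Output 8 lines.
1030 7000 7000 1000
1056 7000 7000 1000
1175 7000 7000 1000
1175 7000 7000 1175
1175 7000 7000 1175
1175 7182 7182 1175
1175 7182 7182 1175
1175 7182 7182 1175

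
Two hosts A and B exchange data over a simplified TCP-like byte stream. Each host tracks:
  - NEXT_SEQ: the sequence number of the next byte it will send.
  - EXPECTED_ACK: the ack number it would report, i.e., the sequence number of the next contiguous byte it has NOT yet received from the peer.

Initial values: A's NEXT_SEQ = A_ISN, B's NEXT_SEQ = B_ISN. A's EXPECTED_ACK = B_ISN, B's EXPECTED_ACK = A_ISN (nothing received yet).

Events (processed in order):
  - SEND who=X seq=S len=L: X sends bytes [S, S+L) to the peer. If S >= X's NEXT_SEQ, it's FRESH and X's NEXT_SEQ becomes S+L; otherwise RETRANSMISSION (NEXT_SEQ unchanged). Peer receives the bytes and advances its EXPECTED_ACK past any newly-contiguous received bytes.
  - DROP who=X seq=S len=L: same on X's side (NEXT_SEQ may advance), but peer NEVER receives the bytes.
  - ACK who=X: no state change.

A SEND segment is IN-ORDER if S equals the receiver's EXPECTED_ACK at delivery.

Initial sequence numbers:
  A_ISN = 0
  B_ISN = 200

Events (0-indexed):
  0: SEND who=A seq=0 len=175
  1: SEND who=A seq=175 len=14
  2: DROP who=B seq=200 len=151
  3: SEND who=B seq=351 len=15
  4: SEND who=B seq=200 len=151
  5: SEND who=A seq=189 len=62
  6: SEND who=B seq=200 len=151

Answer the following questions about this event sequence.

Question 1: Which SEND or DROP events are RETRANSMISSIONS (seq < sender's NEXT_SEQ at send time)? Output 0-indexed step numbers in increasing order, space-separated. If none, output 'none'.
Step 0: SEND seq=0 -> fresh
Step 1: SEND seq=175 -> fresh
Step 2: DROP seq=200 -> fresh
Step 3: SEND seq=351 -> fresh
Step 4: SEND seq=200 -> retransmit
Step 5: SEND seq=189 -> fresh
Step 6: SEND seq=200 -> retransmit

Answer: 4 6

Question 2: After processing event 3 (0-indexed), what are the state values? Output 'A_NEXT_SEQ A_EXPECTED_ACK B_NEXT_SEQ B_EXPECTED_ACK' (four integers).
After event 0: A_seq=175 A_ack=200 B_seq=200 B_ack=175
After event 1: A_seq=189 A_ack=200 B_seq=200 B_ack=189
After event 2: A_seq=189 A_ack=200 B_seq=351 B_ack=189
After event 3: A_seq=189 A_ack=200 B_seq=366 B_ack=189

189 200 366 189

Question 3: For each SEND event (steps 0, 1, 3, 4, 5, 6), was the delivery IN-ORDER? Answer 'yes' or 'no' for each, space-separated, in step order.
Step 0: SEND seq=0 -> in-order
Step 1: SEND seq=175 -> in-order
Step 3: SEND seq=351 -> out-of-order
Step 4: SEND seq=200 -> in-order
Step 5: SEND seq=189 -> in-order
Step 6: SEND seq=200 -> out-of-order

Answer: yes yes no yes yes no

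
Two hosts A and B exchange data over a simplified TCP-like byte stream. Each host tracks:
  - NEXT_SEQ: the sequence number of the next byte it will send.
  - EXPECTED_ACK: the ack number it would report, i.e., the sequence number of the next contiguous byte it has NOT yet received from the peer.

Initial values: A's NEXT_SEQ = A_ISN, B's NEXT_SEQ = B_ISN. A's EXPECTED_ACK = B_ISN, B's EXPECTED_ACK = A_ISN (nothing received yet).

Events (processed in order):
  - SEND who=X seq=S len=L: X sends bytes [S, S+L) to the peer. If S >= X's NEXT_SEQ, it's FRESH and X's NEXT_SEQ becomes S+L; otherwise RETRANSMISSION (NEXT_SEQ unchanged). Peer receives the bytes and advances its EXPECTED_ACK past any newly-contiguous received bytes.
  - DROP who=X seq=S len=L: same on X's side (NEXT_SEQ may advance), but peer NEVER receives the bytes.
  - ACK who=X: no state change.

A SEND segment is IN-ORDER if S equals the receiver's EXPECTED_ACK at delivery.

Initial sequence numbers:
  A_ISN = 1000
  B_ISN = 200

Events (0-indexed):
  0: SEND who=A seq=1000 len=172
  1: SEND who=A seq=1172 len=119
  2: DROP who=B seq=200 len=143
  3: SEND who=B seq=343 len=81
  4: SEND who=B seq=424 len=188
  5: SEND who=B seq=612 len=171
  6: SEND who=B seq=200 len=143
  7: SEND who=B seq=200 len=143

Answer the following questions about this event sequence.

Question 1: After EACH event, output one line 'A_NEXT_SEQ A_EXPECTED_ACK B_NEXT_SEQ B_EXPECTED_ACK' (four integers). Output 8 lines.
1172 200 200 1172
1291 200 200 1291
1291 200 343 1291
1291 200 424 1291
1291 200 612 1291
1291 200 783 1291
1291 783 783 1291
1291 783 783 1291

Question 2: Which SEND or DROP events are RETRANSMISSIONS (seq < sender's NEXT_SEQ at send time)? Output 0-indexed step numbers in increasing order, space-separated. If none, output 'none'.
Step 0: SEND seq=1000 -> fresh
Step 1: SEND seq=1172 -> fresh
Step 2: DROP seq=200 -> fresh
Step 3: SEND seq=343 -> fresh
Step 4: SEND seq=424 -> fresh
Step 5: SEND seq=612 -> fresh
Step 6: SEND seq=200 -> retransmit
Step 7: SEND seq=200 -> retransmit

Answer: 6 7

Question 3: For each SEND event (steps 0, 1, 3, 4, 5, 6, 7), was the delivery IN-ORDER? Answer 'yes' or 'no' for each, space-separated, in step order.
Answer: yes yes no no no yes no

Derivation:
Step 0: SEND seq=1000 -> in-order
Step 1: SEND seq=1172 -> in-order
Step 3: SEND seq=343 -> out-of-order
Step 4: SEND seq=424 -> out-of-order
Step 5: SEND seq=612 -> out-of-order
Step 6: SEND seq=200 -> in-order
Step 7: SEND seq=200 -> out-of-order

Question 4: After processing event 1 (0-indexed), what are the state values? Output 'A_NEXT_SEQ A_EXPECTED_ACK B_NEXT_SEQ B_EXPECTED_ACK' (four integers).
After event 0: A_seq=1172 A_ack=200 B_seq=200 B_ack=1172
After event 1: A_seq=1291 A_ack=200 B_seq=200 B_ack=1291

1291 200 200 1291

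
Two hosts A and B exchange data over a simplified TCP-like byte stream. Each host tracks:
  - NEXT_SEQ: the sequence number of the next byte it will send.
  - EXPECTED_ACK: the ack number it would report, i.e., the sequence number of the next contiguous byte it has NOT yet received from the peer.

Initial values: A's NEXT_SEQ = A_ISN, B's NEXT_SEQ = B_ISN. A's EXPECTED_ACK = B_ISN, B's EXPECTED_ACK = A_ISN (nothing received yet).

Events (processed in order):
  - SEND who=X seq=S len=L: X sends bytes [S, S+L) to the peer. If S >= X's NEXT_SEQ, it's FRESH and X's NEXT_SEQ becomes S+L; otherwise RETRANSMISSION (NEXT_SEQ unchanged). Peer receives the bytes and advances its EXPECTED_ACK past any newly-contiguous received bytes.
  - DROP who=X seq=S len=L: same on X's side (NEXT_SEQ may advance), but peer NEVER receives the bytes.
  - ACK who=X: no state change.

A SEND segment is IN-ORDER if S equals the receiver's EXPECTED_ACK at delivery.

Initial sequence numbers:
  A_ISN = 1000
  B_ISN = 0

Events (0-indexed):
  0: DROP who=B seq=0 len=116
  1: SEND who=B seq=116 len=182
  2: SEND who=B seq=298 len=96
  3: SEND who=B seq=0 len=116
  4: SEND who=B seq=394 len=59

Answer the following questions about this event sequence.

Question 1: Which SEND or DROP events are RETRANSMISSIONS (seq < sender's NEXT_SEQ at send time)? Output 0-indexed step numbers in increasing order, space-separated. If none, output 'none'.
Step 0: DROP seq=0 -> fresh
Step 1: SEND seq=116 -> fresh
Step 2: SEND seq=298 -> fresh
Step 3: SEND seq=0 -> retransmit
Step 4: SEND seq=394 -> fresh

Answer: 3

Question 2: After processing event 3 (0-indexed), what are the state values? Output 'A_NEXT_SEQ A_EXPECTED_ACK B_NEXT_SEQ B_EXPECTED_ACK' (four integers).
After event 0: A_seq=1000 A_ack=0 B_seq=116 B_ack=1000
After event 1: A_seq=1000 A_ack=0 B_seq=298 B_ack=1000
After event 2: A_seq=1000 A_ack=0 B_seq=394 B_ack=1000
After event 3: A_seq=1000 A_ack=394 B_seq=394 B_ack=1000

1000 394 394 1000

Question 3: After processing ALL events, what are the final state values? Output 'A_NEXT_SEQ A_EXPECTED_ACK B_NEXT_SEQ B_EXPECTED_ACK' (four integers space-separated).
Answer: 1000 453 453 1000

Derivation:
After event 0: A_seq=1000 A_ack=0 B_seq=116 B_ack=1000
After event 1: A_seq=1000 A_ack=0 B_seq=298 B_ack=1000
After event 2: A_seq=1000 A_ack=0 B_seq=394 B_ack=1000
After event 3: A_seq=1000 A_ack=394 B_seq=394 B_ack=1000
After event 4: A_seq=1000 A_ack=453 B_seq=453 B_ack=1000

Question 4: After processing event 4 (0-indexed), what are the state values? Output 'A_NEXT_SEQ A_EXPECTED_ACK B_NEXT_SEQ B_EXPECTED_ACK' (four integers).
After event 0: A_seq=1000 A_ack=0 B_seq=116 B_ack=1000
After event 1: A_seq=1000 A_ack=0 B_seq=298 B_ack=1000
After event 2: A_seq=1000 A_ack=0 B_seq=394 B_ack=1000
After event 3: A_seq=1000 A_ack=394 B_seq=394 B_ack=1000
After event 4: A_seq=1000 A_ack=453 B_seq=453 B_ack=1000

1000 453 453 1000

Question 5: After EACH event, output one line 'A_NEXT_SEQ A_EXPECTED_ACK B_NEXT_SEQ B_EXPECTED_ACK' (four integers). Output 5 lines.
1000 0 116 1000
1000 0 298 1000
1000 0 394 1000
1000 394 394 1000
1000 453 453 1000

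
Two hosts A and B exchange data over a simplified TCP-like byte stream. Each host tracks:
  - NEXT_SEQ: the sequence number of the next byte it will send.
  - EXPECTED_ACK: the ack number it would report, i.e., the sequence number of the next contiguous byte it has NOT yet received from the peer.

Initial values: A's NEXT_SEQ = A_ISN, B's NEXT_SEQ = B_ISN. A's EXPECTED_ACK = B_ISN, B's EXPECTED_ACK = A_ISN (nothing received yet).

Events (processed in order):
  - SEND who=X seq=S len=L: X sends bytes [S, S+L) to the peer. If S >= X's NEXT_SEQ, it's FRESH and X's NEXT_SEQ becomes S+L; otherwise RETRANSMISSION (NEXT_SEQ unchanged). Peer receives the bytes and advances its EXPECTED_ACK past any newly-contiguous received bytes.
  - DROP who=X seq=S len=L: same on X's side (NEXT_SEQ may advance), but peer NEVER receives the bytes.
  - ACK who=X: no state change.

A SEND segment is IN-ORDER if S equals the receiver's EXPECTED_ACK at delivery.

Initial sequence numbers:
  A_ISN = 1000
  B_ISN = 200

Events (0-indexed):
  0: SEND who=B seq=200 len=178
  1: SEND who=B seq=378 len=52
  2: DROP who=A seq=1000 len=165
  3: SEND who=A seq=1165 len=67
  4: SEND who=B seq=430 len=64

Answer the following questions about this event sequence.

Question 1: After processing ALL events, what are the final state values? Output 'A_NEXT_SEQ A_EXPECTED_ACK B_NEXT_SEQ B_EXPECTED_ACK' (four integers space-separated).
Answer: 1232 494 494 1000

Derivation:
After event 0: A_seq=1000 A_ack=378 B_seq=378 B_ack=1000
After event 1: A_seq=1000 A_ack=430 B_seq=430 B_ack=1000
After event 2: A_seq=1165 A_ack=430 B_seq=430 B_ack=1000
After event 3: A_seq=1232 A_ack=430 B_seq=430 B_ack=1000
After event 4: A_seq=1232 A_ack=494 B_seq=494 B_ack=1000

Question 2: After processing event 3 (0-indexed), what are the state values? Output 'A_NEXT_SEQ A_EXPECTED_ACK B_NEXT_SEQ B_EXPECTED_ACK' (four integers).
After event 0: A_seq=1000 A_ack=378 B_seq=378 B_ack=1000
After event 1: A_seq=1000 A_ack=430 B_seq=430 B_ack=1000
After event 2: A_seq=1165 A_ack=430 B_seq=430 B_ack=1000
After event 3: A_seq=1232 A_ack=430 B_seq=430 B_ack=1000

1232 430 430 1000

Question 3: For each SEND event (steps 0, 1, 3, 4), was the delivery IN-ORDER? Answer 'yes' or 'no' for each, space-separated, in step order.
Step 0: SEND seq=200 -> in-order
Step 1: SEND seq=378 -> in-order
Step 3: SEND seq=1165 -> out-of-order
Step 4: SEND seq=430 -> in-order

Answer: yes yes no yes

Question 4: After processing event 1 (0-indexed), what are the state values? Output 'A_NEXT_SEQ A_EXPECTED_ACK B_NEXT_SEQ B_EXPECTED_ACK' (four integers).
After event 0: A_seq=1000 A_ack=378 B_seq=378 B_ack=1000
After event 1: A_seq=1000 A_ack=430 B_seq=430 B_ack=1000

1000 430 430 1000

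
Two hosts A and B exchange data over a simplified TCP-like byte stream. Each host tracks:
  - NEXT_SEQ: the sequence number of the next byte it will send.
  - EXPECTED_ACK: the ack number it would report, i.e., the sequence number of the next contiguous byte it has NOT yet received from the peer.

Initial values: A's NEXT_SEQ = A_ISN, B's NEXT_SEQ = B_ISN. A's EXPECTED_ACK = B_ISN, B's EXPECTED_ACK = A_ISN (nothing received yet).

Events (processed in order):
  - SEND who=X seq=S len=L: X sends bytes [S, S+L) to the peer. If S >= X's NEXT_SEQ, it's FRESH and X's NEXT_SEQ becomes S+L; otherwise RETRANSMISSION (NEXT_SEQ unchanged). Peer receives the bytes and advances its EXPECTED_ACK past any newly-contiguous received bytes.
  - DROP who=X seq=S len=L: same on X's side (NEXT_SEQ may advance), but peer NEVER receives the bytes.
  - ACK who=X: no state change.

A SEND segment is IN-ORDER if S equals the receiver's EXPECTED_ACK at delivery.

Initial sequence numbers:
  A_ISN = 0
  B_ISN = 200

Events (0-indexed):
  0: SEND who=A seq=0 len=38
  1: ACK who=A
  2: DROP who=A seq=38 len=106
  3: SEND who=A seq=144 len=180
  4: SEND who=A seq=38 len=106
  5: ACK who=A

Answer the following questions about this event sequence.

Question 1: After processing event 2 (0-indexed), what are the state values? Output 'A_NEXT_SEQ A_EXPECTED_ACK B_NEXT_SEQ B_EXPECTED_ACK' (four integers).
After event 0: A_seq=38 A_ack=200 B_seq=200 B_ack=38
After event 1: A_seq=38 A_ack=200 B_seq=200 B_ack=38
After event 2: A_seq=144 A_ack=200 B_seq=200 B_ack=38

144 200 200 38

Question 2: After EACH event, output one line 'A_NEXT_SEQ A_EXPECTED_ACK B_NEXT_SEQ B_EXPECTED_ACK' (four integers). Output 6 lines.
38 200 200 38
38 200 200 38
144 200 200 38
324 200 200 38
324 200 200 324
324 200 200 324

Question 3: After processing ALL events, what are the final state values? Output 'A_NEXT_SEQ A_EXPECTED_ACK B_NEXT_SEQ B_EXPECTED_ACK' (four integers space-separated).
Answer: 324 200 200 324

Derivation:
After event 0: A_seq=38 A_ack=200 B_seq=200 B_ack=38
After event 1: A_seq=38 A_ack=200 B_seq=200 B_ack=38
After event 2: A_seq=144 A_ack=200 B_seq=200 B_ack=38
After event 3: A_seq=324 A_ack=200 B_seq=200 B_ack=38
After event 4: A_seq=324 A_ack=200 B_seq=200 B_ack=324
After event 5: A_seq=324 A_ack=200 B_seq=200 B_ack=324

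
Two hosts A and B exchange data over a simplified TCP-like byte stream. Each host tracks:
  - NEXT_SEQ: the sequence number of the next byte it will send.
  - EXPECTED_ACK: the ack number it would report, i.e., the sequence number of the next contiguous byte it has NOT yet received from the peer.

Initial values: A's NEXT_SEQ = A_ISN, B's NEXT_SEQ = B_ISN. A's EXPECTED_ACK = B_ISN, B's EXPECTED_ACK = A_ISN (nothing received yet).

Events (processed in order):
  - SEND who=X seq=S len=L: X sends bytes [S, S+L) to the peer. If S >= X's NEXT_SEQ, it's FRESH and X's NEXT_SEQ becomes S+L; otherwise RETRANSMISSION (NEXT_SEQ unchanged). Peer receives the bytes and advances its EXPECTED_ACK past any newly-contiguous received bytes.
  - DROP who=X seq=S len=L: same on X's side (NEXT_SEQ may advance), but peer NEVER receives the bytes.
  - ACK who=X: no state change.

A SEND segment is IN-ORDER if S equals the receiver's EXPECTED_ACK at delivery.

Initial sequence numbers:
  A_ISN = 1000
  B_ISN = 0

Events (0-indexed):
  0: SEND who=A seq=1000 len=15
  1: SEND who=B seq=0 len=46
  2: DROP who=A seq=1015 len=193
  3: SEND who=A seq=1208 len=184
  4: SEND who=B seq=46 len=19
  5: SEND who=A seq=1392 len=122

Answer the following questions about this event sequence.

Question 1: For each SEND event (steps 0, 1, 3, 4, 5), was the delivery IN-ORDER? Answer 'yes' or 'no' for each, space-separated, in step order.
Answer: yes yes no yes no

Derivation:
Step 0: SEND seq=1000 -> in-order
Step 1: SEND seq=0 -> in-order
Step 3: SEND seq=1208 -> out-of-order
Step 4: SEND seq=46 -> in-order
Step 5: SEND seq=1392 -> out-of-order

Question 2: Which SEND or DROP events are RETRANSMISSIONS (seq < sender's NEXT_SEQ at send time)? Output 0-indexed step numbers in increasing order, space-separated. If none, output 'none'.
Step 0: SEND seq=1000 -> fresh
Step 1: SEND seq=0 -> fresh
Step 2: DROP seq=1015 -> fresh
Step 3: SEND seq=1208 -> fresh
Step 4: SEND seq=46 -> fresh
Step 5: SEND seq=1392 -> fresh

Answer: none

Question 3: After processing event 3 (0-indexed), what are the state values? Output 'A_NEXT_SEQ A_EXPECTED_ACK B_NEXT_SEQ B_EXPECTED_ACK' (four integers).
After event 0: A_seq=1015 A_ack=0 B_seq=0 B_ack=1015
After event 1: A_seq=1015 A_ack=46 B_seq=46 B_ack=1015
After event 2: A_seq=1208 A_ack=46 B_seq=46 B_ack=1015
After event 3: A_seq=1392 A_ack=46 B_seq=46 B_ack=1015

1392 46 46 1015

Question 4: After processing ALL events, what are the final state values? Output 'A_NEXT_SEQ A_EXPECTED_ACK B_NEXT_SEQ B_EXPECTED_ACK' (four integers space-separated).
After event 0: A_seq=1015 A_ack=0 B_seq=0 B_ack=1015
After event 1: A_seq=1015 A_ack=46 B_seq=46 B_ack=1015
After event 2: A_seq=1208 A_ack=46 B_seq=46 B_ack=1015
After event 3: A_seq=1392 A_ack=46 B_seq=46 B_ack=1015
After event 4: A_seq=1392 A_ack=65 B_seq=65 B_ack=1015
After event 5: A_seq=1514 A_ack=65 B_seq=65 B_ack=1015

Answer: 1514 65 65 1015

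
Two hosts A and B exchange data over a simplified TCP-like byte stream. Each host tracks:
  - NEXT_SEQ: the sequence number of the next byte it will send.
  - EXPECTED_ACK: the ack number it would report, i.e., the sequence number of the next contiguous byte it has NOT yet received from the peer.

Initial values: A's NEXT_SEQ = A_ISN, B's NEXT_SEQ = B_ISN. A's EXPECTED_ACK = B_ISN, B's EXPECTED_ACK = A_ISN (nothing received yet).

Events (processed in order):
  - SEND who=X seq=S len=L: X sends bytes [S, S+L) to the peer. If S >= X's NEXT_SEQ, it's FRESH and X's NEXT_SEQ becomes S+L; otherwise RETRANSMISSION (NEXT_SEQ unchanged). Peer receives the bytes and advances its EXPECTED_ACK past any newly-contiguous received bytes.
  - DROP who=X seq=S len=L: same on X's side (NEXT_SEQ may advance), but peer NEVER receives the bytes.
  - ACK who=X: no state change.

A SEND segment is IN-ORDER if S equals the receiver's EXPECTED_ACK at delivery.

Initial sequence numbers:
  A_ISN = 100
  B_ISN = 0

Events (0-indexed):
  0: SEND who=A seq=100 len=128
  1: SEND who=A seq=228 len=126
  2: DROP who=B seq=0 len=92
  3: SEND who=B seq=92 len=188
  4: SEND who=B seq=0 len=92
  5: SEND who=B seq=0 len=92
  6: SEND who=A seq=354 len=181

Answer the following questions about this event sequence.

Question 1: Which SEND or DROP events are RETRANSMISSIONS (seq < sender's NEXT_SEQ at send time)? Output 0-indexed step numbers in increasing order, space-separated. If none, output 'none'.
Answer: 4 5

Derivation:
Step 0: SEND seq=100 -> fresh
Step 1: SEND seq=228 -> fresh
Step 2: DROP seq=0 -> fresh
Step 3: SEND seq=92 -> fresh
Step 4: SEND seq=0 -> retransmit
Step 5: SEND seq=0 -> retransmit
Step 6: SEND seq=354 -> fresh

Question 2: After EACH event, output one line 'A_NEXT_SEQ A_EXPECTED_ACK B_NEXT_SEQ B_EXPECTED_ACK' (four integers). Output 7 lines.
228 0 0 228
354 0 0 354
354 0 92 354
354 0 280 354
354 280 280 354
354 280 280 354
535 280 280 535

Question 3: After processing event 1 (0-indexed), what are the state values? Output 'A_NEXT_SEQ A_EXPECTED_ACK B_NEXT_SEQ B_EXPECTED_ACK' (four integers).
After event 0: A_seq=228 A_ack=0 B_seq=0 B_ack=228
After event 1: A_seq=354 A_ack=0 B_seq=0 B_ack=354

354 0 0 354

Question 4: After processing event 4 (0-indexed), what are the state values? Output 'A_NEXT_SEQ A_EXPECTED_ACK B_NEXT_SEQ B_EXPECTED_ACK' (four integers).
After event 0: A_seq=228 A_ack=0 B_seq=0 B_ack=228
After event 1: A_seq=354 A_ack=0 B_seq=0 B_ack=354
After event 2: A_seq=354 A_ack=0 B_seq=92 B_ack=354
After event 3: A_seq=354 A_ack=0 B_seq=280 B_ack=354
After event 4: A_seq=354 A_ack=280 B_seq=280 B_ack=354

354 280 280 354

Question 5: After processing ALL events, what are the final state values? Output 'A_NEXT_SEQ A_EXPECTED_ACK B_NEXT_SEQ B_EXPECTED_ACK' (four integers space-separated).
Answer: 535 280 280 535

Derivation:
After event 0: A_seq=228 A_ack=0 B_seq=0 B_ack=228
After event 1: A_seq=354 A_ack=0 B_seq=0 B_ack=354
After event 2: A_seq=354 A_ack=0 B_seq=92 B_ack=354
After event 3: A_seq=354 A_ack=0 B_seq=280 B_ack=354
After event 4: A_seq=354 A_ack=280 B_seq=280 B_ack=354
After event 5: A_seq=354 A_ack=280 B_seq=280 B_ack=354
After event 6: A_seq=535 A_ack=280 B_seq=280 B_ack=535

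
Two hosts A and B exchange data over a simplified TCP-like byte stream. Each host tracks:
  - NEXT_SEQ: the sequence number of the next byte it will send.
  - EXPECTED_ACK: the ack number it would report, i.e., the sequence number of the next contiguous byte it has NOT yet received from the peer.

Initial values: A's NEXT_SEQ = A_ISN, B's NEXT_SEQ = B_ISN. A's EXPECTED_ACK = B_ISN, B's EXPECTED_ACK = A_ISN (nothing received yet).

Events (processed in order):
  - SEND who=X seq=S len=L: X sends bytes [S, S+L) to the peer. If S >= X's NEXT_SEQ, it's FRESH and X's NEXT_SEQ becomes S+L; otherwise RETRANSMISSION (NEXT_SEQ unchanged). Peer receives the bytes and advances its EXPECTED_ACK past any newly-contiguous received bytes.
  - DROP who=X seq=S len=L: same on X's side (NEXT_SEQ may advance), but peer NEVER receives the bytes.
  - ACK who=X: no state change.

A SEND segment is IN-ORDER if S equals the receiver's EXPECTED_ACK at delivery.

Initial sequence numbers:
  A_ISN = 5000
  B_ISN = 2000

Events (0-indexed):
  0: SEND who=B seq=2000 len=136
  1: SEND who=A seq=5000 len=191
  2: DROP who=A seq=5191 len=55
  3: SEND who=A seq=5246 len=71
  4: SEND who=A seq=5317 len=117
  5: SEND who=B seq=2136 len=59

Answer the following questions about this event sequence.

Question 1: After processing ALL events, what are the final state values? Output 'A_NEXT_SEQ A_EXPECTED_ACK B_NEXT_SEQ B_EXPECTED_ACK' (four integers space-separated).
Answer: 5434 2195 2195 5191

Derivation:
After event 0: A_seq=5000 A_ack=2136 B_seq=2136 B_ack=5000
After event 1: A_seq=5191 A_ack=2136 B_seq=2136 B_ack=5191
After event 2: A_seq=5246 A_ack=2136 B_seq=2136 B_ack=5191
After event 3: A_seq=5317 A_ack=2136 B_seq=2136 B_ack=5191
After event 4: A_seq=5434 A_ack=2136 B_seq=2136 B_ack=5191
After event 5: A_seq=5434 A_ack=2195 B_seq=2195 B_ack=5191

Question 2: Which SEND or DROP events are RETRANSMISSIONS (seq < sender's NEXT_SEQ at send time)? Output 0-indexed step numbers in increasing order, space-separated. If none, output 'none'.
Answer: none

Derivation:
Step 0: SEND seq=2000 -> fresh
Step 1: SEND seq=5000 -> fresh
Step 2: DROP seq=5191 -> fresh
Step 3: SEND seq=5246 -> fresh
Step 4: SEND seq=5317 -> fresh
Step 5: SEND seq=2136 -> fresh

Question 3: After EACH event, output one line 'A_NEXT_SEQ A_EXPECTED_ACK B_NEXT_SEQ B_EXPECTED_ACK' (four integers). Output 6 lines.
5000 2136 2136 5000
5191 2136 2136 5191
5246 2136 2136 5191
5317 2136 2136 5191
5434 2136 2136 5191
5434 2195 2195 5191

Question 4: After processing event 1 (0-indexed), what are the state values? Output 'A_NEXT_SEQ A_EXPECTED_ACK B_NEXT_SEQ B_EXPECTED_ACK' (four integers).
After event 0: A_seq=5000 A_ack=2136 B_seq=2136 B_ack=5000
After event 1: A_seq=5191 A_ack=2136 B_seq=2136 B_ack=5191

5191 2136 2136 5191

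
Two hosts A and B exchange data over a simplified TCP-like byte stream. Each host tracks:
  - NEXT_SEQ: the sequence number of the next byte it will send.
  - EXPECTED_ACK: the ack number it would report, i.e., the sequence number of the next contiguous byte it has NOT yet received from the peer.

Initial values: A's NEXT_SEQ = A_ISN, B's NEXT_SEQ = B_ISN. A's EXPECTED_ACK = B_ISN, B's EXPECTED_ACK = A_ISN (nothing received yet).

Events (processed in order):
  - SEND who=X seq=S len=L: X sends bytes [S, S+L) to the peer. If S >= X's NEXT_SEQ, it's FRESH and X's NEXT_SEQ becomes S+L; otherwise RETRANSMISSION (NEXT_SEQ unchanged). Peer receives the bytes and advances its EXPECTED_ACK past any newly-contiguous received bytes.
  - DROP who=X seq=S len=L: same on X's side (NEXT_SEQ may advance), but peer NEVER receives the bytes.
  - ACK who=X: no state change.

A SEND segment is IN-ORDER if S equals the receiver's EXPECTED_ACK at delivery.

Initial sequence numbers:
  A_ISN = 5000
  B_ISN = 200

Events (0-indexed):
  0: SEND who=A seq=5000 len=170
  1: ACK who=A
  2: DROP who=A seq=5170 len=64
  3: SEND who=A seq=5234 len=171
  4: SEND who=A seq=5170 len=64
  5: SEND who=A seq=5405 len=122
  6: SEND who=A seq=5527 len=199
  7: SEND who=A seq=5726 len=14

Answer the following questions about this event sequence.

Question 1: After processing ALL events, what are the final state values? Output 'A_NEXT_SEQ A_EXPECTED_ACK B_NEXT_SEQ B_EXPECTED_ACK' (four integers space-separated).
After event 0: A_seq=5170 A_ack=200 B_seq=200 B_ack=5170
After event 1: A_seq=5170 A_ack=200 B_seq=200 B_ack=5170
After event 2: A_seq=5234 A_ack=200 B_seq=200 B_ack=5170
After event 3: A_seq=5405 A_ack=200 B_seq=200 B_ack=5170
After event 4: A_seq=5405 A_ack=200 B_seq=200 B_ack=5405
After event 5: A_seq=5527 A_ack=200 B_seq=200 B_ack=5527
After event 6: A_seq=5726 A_ack=200 B_seq=200 B_ack=5726
After event 7: A_seq=5740 A_ack=200 B_seq=200 B_ack=5740

Answer: 5740 200 200 5740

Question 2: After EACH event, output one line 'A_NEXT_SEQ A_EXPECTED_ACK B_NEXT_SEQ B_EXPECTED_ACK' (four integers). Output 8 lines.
5170 200 200 5170
5170 200 200 5170
5234 200 200 5170
5405 200 200 5170
5405 200 200 5405
5527 200 200 5527
5726 200 200 5726
5740 200 200 5740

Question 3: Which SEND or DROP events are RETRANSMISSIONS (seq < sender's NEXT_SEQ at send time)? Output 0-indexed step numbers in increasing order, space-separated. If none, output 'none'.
Step 0: SEND seq=5000 -> fresh
Step 2: DROP seq=5170 -> fresh
Step 3: SEND seq=5234 -> fresh
Step 4: SEND seq=5170 -> retransmit
Step 5: SEND seq=5405 -> fresh
Step 6: SEND seq=5527 -> fresh
Step 7: SEND seq=5726 -> fresh

Answer: 4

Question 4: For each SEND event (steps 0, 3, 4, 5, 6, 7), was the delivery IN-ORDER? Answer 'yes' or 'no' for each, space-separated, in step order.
Answer: yes no yes yes yes yes

Derivation:
Step 0: SEND seq=5000 -> in-order
Step 3: SEND seq=5234 -> out-of-order
Step 4: SEND seq=5170 -> in-order
Step 5: SEND seq=5405 -> in-order
Step 6: SEND seq=5527 -> in-order
Step 7: SEND seq=5726 -> in-order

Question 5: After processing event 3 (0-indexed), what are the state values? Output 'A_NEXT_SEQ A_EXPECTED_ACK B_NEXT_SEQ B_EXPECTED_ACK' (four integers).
After event 0: A_seq=5170 A_ack=200 B_seq=200 B_ack=5170
After event 1: A_seq=5170 A_ack=200 B_seq=200 B_ack=5170
After event 2: A_seq=5234 A_ack=200 B_seq=200 B_ack=5170
After event 3: A_seq=5405 A_ack=200 B_seq=200 B_ack=5170

5405 200 200 5170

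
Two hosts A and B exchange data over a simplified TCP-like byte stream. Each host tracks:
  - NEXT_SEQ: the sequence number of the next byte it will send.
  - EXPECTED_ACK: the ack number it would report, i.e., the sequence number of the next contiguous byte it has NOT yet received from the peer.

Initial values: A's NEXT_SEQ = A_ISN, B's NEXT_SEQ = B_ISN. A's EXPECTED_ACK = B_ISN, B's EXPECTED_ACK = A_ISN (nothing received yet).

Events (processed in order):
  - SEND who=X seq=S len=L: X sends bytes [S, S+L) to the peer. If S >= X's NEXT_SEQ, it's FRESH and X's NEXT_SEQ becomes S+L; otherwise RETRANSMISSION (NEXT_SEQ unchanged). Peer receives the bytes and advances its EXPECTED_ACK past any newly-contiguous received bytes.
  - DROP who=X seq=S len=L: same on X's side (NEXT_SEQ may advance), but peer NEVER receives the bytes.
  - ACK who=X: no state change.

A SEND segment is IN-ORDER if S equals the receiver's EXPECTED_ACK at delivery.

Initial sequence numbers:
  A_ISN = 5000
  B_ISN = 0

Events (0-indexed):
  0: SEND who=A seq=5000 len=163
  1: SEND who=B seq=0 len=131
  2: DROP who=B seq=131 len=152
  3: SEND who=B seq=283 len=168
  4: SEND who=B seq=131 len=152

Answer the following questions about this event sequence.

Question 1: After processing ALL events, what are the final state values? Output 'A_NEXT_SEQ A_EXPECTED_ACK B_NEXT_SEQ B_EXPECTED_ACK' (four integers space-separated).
After event 0: A_seq=5163 A_ack=0 B_seq=0 B_ack=5163
After event 1: A_seq=5163 A_ack=131 B_seq=131 B_ack=5163
After event 2: A_seq=5163 A_ack=131 B_seq=283 B_ack=5163
After event 3: A_seq=5163 A_ack=131 B_seq=451 B_ack=5163
After event 4: A_seq=5163 A_ack=451 B_seq=451 B_ack=5163

Answer: 5163 451 451 5163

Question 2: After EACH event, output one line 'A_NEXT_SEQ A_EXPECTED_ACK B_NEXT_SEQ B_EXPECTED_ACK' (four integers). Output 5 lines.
5163 0 0 5163
5163 131 131 5163
5163 131 283 5163
5163 131 451 5163
5163 451 451 5163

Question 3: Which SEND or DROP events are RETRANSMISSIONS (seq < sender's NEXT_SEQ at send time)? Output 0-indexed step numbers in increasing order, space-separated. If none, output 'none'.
Step 0: SEND seq=5000 -> fresh
Step 1: SEND seq=0 -> fresh
Step 2: DROP seq=131 -> fresh
Step 3: SEND seq=283 -> fresh
Step 4: SEND seq=131 -> retransmit

Answer: 4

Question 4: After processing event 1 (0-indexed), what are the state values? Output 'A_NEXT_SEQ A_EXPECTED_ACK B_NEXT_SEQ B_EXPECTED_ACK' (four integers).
After event 0: A_seq=5163 A_ack=0 B_seq=0 B_ack=5163
After event 1: A_seq=5163 A_ack=131 B_seq=131 B_ack=5163

5163 131 131 5163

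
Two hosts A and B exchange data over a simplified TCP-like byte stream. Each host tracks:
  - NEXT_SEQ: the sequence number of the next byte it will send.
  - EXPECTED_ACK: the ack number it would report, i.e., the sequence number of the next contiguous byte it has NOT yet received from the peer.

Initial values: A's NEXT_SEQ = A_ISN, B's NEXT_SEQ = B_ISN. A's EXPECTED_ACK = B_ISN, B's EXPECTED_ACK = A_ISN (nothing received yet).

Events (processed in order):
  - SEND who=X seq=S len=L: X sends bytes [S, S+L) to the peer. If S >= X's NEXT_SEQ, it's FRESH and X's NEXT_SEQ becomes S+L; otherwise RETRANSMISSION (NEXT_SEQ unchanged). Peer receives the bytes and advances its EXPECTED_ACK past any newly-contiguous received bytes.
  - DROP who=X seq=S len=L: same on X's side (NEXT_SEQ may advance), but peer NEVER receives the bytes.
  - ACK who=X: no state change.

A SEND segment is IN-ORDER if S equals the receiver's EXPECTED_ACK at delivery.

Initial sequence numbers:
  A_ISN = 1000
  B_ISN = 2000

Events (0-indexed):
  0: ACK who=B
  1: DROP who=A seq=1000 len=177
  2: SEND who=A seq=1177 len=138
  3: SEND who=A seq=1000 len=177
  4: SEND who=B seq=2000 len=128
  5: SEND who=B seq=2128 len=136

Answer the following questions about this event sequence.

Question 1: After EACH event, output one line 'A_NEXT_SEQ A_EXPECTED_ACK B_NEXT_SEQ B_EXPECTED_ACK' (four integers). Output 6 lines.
1000 2000 2000 1000
1177 2000 2000 1000
1315 2000 2000 1000
1315 2000 2000 1315
1315 2128 2128 1315
1315 2264 2264 1315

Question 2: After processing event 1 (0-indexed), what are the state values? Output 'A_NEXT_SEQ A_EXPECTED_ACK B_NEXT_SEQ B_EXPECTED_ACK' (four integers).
After event 0: A_seq=1000 A_ack=2000 B_seq=2000 B_ack=1000
After event 1: A_seq=1177 A_ack=2000 B_seq=2000 B_ack=1000

1177 2000 2000 1000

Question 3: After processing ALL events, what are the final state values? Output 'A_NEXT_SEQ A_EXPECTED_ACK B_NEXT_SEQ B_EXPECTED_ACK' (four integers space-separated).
After event 0: A_seq=1000 A_ack=2000 B_seq=2000 B_ack=1000
After event 1: A_seq=1177 A_ack=2000 B_seq=2000 B_ack=1000
After event 2: A_seq=1315 A_ack=2000 B_seq=2000 B_ack=1000
After event 3: A_seq=1315 A_ack=2000 B_seq=2000 B_ack=1315
After event 4: A_seq=1315 A_ack=2128 B_seq=2128 B_ack=1315
After event 5: A_seq=1315 A_ack=2264 B_seq=2264 B_ack=1315

Answer: 1315 2264 2264 1315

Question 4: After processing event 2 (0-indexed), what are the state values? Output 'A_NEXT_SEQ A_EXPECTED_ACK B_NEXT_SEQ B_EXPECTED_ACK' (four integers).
After event 0: A_seq=1000 A_ack=2000 B_seq=2000 B_ack=1000
After event 1: A_seq=1177 A_ack=2000 B_seq=2000 B_ack=1000
After event 2: A_seq=1315 A_ack=2000 B_seq=2000 B_ack=1000

1315 2000 2000 1000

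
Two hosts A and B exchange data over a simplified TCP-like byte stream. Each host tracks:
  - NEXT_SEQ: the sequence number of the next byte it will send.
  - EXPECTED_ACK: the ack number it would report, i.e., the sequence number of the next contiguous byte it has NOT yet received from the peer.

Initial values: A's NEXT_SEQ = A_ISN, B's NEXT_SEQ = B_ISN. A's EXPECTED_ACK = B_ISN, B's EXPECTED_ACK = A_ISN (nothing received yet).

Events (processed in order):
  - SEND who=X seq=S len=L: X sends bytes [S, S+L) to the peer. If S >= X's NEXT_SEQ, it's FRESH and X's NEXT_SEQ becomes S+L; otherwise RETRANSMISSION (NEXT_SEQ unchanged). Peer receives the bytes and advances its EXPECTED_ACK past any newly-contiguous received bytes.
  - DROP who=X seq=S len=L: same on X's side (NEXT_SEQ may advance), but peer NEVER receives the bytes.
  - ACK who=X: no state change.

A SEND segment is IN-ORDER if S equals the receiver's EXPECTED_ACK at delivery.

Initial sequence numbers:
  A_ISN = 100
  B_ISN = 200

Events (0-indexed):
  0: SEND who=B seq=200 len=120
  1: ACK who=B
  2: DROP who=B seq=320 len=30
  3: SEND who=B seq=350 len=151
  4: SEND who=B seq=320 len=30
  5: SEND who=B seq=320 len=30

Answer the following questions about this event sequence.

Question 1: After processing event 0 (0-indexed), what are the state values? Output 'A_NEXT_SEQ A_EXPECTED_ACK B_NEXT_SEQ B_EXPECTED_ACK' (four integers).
After event 0: A_seq=100 A_ack=320 B_seq=320 B_ack=100

100 320 320 100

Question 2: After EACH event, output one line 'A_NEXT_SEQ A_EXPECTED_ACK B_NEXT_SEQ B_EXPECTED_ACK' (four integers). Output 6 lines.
100 320 320 100
100 320 320 100
100 320 350 100
100 320 501 100
100 501 501 100
100 501 501 100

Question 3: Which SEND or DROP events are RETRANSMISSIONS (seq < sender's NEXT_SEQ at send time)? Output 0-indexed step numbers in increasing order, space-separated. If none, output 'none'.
Step 0: SEND seq=200 -> fresh
Step 2: DROP seq=320 -> fresh
Step 3: SEND seq=350 -> fresh
Step 4: SEND seq=320 -> retransmit
Step 5: SEND seq=320 -> retransmit

Answer: 4 5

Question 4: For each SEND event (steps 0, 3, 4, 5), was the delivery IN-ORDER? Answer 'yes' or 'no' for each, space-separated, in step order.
Step 0: SEND seq=200 -> in-order
Step 3: SEND seq=350 -> out-of-order
Step 4: SEND seq=320 -> in-order
Step 5: SEND seq=320 -> out-of-order

Answer: yes no yes no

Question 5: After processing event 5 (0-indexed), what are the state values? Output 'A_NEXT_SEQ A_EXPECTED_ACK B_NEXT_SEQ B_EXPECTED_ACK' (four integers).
After event 0: A_seq=100 A_ack=320 B_seq=320 B_ack=100
After event 1: A_seq=100 A_ack=320 B_seq=320 B_ack=100
After event 2: A_seq=100 A_ack=320 B_seq=350 B_ack=100
After event 3: A_seq=100 A_ack=320 B_seq=501 B_ack=100
After event 4: A_seq=100 A_ack=501 B_seq=501 B_ack=100
After event 5: A_seq=100 A_ack=501 B_seq=501 B_ack=100

100 501 501 100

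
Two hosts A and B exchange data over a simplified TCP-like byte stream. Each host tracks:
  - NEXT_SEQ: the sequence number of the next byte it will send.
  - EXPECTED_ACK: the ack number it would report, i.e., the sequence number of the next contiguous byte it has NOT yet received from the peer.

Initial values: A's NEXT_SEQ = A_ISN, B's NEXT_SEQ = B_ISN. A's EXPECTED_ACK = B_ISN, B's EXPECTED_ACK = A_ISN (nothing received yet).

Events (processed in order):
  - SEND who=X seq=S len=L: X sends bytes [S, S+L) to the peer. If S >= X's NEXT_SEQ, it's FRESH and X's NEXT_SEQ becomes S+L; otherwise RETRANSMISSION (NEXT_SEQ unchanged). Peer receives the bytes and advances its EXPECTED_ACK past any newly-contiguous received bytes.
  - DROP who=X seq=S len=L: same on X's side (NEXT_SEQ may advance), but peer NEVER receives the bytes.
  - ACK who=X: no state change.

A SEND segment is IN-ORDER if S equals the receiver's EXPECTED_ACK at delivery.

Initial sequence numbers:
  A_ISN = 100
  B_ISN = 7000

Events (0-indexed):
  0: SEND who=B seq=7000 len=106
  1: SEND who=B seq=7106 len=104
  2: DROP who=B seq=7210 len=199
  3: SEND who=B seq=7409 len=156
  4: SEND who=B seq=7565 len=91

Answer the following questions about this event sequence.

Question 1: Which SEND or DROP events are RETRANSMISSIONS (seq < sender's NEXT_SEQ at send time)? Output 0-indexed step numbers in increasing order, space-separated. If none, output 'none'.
Answer: none

Derivation:
Step 0: SEND seq=7000 -> fresh
Step 1: SEND seq=7106 -> fresh
Step 2: DROP seq=7210 -> fresh
Step 3: SEND seq=7409 -> fresh
Step 4: SEND seq=7565 -> fresh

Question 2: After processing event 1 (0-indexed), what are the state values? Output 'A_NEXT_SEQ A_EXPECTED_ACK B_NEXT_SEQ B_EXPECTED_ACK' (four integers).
After event 0: A_seq=100 A_ack=7106 B_seq=7106 B_ack=100
After event 1: A_seq=100 A_ack=7210 B_seq=7210 B_ack=100

100 7210 7210 100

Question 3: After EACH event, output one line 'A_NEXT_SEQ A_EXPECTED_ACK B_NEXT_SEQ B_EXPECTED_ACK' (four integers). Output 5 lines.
100 7106 7106 100
100 7210 7210 100
100 7210 7409 100
100 7210 7565 100
100 7210 7656 100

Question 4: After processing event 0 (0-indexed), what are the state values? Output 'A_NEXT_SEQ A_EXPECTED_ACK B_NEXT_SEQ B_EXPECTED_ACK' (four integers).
After event 0: A_seq=100 A_ack=7106 B_seq=7106 B_ack=100

100 7106 7106 100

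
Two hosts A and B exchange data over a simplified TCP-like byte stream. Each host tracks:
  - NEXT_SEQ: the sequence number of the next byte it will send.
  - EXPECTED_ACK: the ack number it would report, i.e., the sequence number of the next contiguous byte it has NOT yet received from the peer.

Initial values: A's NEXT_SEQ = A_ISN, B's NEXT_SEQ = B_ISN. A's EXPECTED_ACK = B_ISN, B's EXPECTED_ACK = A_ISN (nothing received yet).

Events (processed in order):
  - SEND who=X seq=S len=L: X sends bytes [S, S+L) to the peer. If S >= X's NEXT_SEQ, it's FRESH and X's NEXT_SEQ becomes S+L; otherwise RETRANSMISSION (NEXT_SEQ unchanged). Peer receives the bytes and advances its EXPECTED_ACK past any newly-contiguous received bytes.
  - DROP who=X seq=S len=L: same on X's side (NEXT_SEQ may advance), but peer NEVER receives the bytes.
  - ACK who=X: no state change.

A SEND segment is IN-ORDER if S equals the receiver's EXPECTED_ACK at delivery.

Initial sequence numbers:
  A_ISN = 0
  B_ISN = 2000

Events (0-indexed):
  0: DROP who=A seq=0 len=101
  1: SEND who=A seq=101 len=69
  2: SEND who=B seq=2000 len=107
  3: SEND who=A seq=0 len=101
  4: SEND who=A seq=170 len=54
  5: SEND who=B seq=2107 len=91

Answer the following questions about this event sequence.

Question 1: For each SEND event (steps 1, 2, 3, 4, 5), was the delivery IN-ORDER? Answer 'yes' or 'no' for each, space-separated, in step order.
Step 1: SEND seq=101 -> out-of-order
Step 2: SEND seq=2000 -> in-order
Step 3: SEND seq=0 -> in-order
Step 4: SEND seq=170 -> in-order
Step 5: SEND seq=2107 -> in-order

Answer: no yes yes yes yes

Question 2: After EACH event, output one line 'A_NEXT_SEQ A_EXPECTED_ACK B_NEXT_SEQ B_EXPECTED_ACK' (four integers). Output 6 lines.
101 2000 2000 0
170 2000 2000 0
170 2107 2107 0
170 2107 2107 170
224 2107 2107 224
224 2198 2198 224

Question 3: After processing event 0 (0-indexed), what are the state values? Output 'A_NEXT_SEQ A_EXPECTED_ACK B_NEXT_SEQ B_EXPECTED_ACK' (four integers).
After event 0: A_seq=101 A_ack=2000 B_seq=2000 B_ack=0

101 2000 2000 0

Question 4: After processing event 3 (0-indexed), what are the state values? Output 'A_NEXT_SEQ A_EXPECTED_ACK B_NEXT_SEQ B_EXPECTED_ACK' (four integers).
After event 0: A_seq=101 A_ack=2000 B_seq=2000 B_ack=0
After event 1: A_seq=170 A_ack=2000 B_seq=2000 B_ack=0
After event 2: A_seq=170 A_ack=2107 B_seq=2107 B_ack=0
After event 3: A_seq=170 A_ack=2107 B_seq=2107 B_ack=170

170 2107 2107 170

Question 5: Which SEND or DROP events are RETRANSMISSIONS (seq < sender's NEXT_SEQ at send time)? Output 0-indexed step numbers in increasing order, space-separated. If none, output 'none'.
Answer: 3

Derivation:
Step 0: DROP seq=0 -> fresh
Step 1: SEND seq=101 -> fresh
Step 2: SEND seq=2000 -> fresh
Step 3: SEND seq=0 -> retransmit
Step 4: SEND seq=170 -> fresh
Step 5: SEND seq=2107 -> fresh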